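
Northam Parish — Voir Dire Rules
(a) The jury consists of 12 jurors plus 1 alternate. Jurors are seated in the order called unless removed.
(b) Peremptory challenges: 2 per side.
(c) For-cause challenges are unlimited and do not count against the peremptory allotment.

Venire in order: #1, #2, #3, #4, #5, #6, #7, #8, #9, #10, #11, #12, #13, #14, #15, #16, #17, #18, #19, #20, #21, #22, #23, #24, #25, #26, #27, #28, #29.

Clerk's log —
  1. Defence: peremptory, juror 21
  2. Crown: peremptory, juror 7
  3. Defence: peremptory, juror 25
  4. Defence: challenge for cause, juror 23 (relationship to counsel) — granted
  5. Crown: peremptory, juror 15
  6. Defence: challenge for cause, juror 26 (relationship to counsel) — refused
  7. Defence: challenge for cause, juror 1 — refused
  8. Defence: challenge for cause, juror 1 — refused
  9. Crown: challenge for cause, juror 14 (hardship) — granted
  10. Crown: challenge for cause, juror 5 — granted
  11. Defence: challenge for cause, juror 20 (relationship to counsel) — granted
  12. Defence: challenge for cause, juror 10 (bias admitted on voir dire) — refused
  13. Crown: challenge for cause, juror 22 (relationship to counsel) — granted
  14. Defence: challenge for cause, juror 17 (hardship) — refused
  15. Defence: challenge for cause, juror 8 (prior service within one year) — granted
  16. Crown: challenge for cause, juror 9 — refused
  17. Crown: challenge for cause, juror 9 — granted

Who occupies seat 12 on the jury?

Removed: #5, #7, #8, #9, #14, #15, #20, #21, #22, #23, #25. (#1, #10, #17, #26 stay — for-cause denied.)
Seating in order: seats 1–12 → #1, #2, #3, #4, #6, #10, #11, #12, #13, #16, #17, #18; alternates → #19.
So seat 12 is #18.

18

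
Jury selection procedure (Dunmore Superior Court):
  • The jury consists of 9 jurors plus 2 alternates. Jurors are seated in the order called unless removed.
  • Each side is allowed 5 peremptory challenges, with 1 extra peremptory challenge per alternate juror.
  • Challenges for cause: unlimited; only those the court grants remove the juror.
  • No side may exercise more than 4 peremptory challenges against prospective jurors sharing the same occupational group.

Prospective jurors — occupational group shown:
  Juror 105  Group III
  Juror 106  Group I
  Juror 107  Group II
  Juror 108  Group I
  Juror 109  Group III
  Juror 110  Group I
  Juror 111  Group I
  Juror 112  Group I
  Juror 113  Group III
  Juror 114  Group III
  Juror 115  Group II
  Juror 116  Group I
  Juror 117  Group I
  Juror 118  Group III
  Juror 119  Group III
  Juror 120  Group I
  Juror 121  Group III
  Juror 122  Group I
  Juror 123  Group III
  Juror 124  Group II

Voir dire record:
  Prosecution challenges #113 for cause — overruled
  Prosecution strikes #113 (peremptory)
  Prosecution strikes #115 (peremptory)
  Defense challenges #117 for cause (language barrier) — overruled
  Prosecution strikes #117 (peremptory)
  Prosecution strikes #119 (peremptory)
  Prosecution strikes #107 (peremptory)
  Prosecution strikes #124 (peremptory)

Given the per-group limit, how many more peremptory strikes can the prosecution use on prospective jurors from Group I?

1

Prosecution peremptories so far: #113, #115, #117, #119, #107, #124 — 6 of 7 used, 1 left overall.
Against Group I: #117 — 1 used; per-group cap 4 leaves 3.
Binding limit: min(1, 3) = 1.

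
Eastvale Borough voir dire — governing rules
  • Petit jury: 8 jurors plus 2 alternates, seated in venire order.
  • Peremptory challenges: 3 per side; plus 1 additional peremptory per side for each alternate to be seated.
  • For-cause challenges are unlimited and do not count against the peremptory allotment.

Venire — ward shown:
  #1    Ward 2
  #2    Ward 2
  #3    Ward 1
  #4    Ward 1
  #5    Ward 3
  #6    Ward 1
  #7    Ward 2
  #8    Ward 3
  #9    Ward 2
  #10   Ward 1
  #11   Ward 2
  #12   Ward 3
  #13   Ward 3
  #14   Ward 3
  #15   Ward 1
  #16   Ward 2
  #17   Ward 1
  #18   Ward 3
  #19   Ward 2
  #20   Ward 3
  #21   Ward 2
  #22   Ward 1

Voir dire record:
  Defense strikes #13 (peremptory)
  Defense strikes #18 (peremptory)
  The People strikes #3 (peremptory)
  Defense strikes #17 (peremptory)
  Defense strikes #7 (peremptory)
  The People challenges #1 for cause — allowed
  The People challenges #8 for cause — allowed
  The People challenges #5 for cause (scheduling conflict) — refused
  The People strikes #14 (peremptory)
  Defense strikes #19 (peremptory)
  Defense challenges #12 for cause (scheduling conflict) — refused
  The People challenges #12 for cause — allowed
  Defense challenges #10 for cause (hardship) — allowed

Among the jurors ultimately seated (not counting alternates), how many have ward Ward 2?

4

Removed: #1, #3, #7, #8, #10, #12, #13, #14, #17, #18, #19.
Seated jurors 1–8: #2, #4, #5, #6, #9, #11, #15, #16 (alternates #20, #21 not counted).
Of those, in Ward 2: #2, #9, #11, #16 → 4.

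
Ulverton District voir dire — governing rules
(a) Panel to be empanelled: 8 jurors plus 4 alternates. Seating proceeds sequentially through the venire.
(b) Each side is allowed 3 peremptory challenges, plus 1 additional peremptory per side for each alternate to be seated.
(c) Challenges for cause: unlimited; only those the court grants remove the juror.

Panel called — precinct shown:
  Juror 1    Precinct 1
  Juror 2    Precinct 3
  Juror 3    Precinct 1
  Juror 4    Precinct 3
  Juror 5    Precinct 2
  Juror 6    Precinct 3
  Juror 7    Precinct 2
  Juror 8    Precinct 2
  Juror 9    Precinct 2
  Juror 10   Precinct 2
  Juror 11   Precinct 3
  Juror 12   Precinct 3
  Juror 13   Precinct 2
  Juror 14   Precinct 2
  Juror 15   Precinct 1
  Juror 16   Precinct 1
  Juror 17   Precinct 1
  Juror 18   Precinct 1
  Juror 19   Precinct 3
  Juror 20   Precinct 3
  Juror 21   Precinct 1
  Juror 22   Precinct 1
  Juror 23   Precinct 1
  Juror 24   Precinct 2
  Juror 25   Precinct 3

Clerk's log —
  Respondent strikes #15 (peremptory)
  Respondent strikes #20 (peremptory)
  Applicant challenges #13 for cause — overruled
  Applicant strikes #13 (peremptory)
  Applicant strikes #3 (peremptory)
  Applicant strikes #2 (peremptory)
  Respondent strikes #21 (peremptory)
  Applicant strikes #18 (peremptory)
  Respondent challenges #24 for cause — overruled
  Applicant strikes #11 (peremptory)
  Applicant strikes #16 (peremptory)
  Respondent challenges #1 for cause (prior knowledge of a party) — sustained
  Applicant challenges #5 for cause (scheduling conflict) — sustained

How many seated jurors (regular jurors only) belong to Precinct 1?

0

Removed: #1, #2, #3, #5, #11, #13, #15, #16, #18, #20, #21.
Seated jurors 1–8: #4, #6, #7, #8, #9, #10, #12, #14 (alternates #17, #19, #22, #23 not counted).
None of those are in Precinct 1 → 0.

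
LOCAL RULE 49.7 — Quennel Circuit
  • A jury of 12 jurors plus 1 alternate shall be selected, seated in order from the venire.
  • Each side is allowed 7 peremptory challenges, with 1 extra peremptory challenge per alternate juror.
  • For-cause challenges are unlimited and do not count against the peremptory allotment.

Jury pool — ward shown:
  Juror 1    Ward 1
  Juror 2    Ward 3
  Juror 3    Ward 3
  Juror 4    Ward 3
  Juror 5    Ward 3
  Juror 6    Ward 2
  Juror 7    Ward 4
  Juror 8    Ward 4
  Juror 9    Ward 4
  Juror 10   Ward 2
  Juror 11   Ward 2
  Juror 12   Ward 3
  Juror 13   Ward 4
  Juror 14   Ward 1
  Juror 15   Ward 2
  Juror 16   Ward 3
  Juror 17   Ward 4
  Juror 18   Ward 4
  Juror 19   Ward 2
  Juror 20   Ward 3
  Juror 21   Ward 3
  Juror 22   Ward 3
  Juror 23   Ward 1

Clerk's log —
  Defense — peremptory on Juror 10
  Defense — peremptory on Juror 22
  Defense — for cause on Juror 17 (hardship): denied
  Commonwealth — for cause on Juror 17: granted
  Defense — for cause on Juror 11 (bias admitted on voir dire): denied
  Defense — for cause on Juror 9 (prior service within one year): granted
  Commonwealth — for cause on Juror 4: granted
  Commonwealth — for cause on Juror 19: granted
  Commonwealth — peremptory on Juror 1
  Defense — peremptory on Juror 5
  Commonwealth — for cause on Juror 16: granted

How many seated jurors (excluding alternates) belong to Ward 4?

4

Removed: #1, #4, #5, #9, #10, #16, #17, #19, #22.
Seated jurors 1–12: #2, #3, #6, #7, #8, #11, #12, #13, #14, #15, #18, #20 (alternates #21 not counted).
Of those, in Ward 4: #7, #8, #13, #18 → 4.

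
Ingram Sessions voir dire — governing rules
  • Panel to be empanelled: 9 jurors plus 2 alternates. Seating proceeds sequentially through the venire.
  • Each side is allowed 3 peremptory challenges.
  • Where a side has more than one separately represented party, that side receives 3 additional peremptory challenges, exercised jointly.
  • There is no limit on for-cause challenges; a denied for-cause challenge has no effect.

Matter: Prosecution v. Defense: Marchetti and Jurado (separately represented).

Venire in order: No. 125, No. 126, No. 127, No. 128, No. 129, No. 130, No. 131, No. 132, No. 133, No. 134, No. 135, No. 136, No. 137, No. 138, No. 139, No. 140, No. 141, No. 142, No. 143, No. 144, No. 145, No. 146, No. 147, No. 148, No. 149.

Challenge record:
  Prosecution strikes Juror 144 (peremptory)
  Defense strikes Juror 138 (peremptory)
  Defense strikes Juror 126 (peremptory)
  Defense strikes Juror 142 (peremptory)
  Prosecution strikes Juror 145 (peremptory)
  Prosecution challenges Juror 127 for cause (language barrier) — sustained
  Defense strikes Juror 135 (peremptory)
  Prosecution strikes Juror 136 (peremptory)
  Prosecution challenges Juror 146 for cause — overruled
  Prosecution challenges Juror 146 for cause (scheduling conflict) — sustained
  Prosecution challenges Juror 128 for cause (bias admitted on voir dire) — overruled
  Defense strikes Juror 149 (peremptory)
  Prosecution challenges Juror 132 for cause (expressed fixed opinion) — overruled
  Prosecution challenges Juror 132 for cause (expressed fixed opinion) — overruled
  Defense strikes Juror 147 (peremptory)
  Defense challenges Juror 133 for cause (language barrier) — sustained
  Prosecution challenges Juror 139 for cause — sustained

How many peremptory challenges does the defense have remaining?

0

Defense allotment: 3 base + 3 multi-party = 6.
Defense peremptories used: #138, #126, #142, #135, #149, #147 — 6 (the for-cause on #133 doesn't count).
Remaining: 6 − 6 = 0.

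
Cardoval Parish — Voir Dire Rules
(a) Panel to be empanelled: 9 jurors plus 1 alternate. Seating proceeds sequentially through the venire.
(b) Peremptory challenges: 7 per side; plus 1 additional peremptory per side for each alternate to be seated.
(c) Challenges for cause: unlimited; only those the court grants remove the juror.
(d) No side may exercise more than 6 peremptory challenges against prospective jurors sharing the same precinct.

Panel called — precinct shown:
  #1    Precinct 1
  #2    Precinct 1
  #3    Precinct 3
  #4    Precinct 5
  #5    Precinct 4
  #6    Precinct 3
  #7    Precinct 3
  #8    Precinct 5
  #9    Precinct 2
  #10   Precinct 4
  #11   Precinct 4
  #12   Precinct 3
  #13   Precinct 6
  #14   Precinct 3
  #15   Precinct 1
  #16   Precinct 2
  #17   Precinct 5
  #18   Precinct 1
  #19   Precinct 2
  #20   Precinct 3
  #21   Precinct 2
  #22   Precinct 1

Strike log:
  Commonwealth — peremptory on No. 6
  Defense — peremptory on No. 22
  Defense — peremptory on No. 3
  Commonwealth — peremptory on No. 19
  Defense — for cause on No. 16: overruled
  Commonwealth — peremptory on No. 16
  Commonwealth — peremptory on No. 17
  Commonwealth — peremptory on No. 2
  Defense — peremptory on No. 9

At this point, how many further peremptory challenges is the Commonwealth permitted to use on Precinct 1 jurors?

Commonwealth peremptories so far: #6, #19, #16, #17, #2 — 5 of 8 used, 3 left overall.
Against Precinct 1: #2 — 1 used; per-precinct cap 6 leaves 5.
Binding limit: min(3, 5) = 3.

3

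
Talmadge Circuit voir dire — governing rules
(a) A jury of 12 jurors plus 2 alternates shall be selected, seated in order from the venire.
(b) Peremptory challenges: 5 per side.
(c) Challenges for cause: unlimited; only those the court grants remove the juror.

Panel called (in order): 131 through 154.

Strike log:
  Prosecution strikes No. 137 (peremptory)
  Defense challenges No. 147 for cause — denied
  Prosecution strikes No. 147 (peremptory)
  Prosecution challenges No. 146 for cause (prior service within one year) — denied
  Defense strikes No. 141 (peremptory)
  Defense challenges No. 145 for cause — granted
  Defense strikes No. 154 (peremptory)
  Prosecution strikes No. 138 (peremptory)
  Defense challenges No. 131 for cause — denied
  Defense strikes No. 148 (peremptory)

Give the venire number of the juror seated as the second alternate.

150

Removed: #137, #138, #141, #145, #147, #148, #154. (#131, #146 stay — for-cause denied.)
Seating in order: seats 1–12 → #131, #132, #133, #134, #135, #136, #139, #140, #142, #143, #144, #146; alternates → #149, #150.
So alternate 2 is #150.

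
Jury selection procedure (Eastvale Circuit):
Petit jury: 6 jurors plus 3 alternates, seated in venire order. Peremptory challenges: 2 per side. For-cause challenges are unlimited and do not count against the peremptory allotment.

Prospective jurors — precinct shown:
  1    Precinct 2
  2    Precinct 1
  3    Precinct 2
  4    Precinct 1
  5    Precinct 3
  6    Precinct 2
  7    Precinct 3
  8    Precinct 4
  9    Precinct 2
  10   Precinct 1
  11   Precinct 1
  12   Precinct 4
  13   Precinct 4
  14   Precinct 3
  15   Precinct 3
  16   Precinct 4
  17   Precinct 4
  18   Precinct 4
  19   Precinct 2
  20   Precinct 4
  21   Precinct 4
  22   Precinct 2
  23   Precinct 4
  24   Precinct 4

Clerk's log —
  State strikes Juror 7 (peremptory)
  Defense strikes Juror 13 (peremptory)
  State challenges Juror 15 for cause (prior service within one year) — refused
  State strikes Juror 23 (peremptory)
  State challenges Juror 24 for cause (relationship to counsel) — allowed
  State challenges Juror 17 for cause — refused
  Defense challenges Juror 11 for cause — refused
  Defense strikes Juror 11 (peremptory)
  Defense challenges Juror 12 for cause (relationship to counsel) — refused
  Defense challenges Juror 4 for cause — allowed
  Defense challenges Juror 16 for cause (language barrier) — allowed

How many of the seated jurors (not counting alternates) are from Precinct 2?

3

Removed: #4, #7, #11, #13, #16, #23, #24.
Seated jurors 1–6: #1, #2, #3, #5, #6, #8 (alternates #9, #10, #12 not counted).
Of those, in Precinct 2: #1, #3, #6 → 3.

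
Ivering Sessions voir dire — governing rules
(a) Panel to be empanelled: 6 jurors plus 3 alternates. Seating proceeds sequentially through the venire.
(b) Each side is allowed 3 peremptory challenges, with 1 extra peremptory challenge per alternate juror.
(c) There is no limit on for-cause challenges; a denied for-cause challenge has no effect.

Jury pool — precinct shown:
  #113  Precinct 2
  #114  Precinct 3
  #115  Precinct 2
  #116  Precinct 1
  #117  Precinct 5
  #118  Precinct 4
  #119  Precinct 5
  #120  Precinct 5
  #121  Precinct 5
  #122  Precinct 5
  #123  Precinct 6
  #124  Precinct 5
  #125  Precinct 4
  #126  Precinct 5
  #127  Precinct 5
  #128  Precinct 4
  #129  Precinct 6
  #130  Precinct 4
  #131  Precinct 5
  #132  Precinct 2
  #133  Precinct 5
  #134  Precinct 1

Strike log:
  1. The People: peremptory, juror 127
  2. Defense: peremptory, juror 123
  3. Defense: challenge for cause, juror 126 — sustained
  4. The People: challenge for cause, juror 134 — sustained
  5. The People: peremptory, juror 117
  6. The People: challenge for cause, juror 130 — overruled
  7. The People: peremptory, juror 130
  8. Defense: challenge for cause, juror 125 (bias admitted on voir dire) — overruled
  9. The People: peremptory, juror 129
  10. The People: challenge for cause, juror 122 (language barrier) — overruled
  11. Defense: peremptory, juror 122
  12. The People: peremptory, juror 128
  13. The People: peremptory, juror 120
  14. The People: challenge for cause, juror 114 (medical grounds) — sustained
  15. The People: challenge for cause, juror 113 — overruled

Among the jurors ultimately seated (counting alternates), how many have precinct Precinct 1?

1

Removed: #114, #117, #120, #122, #123, #126, #127, #128, #129, #130, #134.
Seated (9 incl. alternates): #113, #115, #116, #118, #119, #121, #124, #125, #131.
Of those, in Precinct 1: #116 → 1.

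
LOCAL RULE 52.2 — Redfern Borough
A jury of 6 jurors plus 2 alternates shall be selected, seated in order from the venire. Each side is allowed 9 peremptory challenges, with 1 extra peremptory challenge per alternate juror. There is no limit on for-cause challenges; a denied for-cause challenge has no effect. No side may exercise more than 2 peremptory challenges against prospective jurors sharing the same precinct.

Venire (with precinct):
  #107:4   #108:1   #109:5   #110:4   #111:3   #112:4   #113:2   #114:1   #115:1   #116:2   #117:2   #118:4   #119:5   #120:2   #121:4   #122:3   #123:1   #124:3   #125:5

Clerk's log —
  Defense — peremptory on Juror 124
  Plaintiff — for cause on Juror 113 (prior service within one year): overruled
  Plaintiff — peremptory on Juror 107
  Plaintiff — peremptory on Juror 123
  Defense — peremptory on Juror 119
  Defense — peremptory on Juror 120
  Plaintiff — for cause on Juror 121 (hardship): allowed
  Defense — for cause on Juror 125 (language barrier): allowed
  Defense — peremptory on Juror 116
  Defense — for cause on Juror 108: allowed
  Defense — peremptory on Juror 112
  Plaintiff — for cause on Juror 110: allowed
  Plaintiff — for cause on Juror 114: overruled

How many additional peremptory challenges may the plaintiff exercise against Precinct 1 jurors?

Plaintiff peremptories so far: #107, #123 — 2 of 11 used, 9 left overall.
Against Precinct 1: #123 — 1 used; per-precinct cap 2 leaves 1.
Binding limit: min(9, 1) = 1.

1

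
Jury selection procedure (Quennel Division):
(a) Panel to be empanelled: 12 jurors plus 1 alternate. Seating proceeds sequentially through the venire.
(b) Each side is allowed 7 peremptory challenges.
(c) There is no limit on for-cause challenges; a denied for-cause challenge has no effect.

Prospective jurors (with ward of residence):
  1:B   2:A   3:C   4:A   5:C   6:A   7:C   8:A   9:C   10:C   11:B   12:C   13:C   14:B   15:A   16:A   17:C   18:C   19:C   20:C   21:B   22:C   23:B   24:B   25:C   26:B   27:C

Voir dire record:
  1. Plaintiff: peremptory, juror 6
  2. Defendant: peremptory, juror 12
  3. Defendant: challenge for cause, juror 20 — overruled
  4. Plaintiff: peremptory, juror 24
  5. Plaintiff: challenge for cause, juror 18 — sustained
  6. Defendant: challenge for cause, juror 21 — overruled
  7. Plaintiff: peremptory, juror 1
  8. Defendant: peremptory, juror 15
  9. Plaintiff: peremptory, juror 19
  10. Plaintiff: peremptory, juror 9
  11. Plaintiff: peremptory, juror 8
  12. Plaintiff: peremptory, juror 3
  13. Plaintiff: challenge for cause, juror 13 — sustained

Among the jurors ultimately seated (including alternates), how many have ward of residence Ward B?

Removed: #1, #3, #6, #8, #9, #12, #13, #15, #18, #19, #24.
Seated (13 incl. alternates): #2, #4, #5, #7, #10, #11, #14, #16, #17, #20, #21, #22, #23.
Of those, in Ward B: #11, #14, #21, #23 → 4.

4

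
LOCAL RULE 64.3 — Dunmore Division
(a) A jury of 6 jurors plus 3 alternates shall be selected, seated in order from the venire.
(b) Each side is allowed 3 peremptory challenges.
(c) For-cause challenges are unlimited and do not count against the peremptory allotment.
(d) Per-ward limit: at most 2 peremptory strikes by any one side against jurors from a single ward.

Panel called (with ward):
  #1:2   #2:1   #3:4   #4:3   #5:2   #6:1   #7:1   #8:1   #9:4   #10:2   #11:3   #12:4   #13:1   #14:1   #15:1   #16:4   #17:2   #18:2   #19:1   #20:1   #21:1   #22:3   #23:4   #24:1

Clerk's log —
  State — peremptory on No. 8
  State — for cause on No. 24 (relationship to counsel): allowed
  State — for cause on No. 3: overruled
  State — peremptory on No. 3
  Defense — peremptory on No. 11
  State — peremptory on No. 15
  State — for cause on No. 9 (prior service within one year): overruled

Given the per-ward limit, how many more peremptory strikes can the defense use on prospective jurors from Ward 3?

Defense peremptories so far: #11 — 1 of 3 used, 2 left overall.
Against Ward 3: #11 — 1 used; per-ward cap 2 leaves 1.
Binding limit: min(2, 1) = 1.

1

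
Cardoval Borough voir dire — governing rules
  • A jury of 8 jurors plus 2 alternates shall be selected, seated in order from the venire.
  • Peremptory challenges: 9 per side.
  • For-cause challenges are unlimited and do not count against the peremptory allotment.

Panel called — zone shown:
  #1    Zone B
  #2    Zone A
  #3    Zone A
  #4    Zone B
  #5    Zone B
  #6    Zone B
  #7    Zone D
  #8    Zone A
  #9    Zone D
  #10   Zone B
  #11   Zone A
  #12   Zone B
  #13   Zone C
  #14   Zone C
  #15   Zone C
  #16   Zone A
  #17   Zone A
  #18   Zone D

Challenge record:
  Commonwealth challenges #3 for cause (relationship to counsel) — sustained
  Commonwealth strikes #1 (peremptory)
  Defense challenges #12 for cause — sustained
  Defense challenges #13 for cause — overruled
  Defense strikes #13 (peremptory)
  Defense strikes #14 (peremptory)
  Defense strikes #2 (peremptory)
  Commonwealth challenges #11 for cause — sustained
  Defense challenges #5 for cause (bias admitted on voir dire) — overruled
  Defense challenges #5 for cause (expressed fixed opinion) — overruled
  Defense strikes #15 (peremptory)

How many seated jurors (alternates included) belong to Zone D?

3

Removed: #1, #2, #3, #11, #12, #13, #14, #15.
Seated (10 incl. alternates): #4, #5, #6, #7, #8, #9, #10, #16, #17, #18.
Of those, in Zone D: #7, #9, #18 → 3.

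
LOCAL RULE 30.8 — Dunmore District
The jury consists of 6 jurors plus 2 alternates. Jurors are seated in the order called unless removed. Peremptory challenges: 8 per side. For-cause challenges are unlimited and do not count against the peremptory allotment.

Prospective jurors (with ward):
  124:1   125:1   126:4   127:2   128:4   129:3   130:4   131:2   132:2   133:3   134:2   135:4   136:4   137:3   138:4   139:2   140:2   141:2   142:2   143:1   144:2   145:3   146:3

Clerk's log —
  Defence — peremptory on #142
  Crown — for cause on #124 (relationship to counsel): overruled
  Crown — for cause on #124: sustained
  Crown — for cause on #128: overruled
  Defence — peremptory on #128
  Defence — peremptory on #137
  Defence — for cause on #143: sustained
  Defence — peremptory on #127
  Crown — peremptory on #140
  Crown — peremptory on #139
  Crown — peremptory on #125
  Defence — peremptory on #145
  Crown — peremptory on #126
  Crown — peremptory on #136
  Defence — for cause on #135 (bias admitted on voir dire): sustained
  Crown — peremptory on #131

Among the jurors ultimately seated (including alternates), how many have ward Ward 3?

2

Removed: #124, #125, #126, #127, #128, #131, #135, #136, #137, #139, #140, #142, #143, #145.
Seated (8 incl. alternates): #129, #130, #132, #133, #134, #138, #141, #144.
Of those, in Ward 3: #129, #133 → 2.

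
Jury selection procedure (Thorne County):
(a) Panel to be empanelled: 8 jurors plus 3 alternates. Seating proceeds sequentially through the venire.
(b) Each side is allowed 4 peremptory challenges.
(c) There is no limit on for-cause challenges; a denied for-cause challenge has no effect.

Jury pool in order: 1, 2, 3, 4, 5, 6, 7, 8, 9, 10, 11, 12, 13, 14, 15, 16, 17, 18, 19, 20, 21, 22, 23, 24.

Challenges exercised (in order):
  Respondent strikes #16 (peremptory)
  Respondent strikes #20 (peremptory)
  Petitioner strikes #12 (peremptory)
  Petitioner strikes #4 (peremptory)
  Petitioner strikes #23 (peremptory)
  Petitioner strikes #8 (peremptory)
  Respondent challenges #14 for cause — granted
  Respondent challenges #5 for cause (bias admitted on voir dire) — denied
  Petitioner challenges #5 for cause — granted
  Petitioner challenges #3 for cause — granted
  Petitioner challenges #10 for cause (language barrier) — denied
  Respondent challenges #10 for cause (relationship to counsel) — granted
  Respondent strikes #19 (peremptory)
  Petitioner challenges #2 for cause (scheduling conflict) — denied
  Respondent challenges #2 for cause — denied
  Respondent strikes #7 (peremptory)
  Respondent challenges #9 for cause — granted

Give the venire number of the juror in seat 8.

18

Removed: #3, #4, #5, #7, #8, #9, #10, #12, #14, #16, #19, #20, #23. (#2 stays — for-cause denied.)
Filling seats in venire order through position 8: #1, #2, #6, #11, #13, #15, #17, #18.
So seat 8 is #18.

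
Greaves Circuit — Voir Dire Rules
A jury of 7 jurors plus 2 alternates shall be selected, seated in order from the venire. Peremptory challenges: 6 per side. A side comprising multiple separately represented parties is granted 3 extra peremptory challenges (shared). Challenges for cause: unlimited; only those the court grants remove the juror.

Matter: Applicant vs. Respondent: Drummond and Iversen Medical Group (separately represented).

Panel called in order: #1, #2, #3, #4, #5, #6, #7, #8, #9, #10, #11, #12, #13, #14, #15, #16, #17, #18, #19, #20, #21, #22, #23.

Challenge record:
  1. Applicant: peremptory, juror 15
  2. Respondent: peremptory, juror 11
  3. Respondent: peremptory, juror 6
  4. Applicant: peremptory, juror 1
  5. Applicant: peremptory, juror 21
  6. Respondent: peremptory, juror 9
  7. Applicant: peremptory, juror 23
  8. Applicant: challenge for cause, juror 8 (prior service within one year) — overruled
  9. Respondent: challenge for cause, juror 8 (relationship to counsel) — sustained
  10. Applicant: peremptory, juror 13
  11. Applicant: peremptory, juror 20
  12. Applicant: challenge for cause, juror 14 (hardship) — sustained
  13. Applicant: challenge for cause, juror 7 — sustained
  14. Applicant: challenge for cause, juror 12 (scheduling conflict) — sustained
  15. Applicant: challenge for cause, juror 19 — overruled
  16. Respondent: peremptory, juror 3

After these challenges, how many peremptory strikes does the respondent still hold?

Respondent allotment: 6 base + 3 multi-party = 9.
Respondent peremptories used: #11, #6, #9, #3 — 4 (the for-cause on #8 doesn't count).
Remaining: 9 − 4 = 5.

5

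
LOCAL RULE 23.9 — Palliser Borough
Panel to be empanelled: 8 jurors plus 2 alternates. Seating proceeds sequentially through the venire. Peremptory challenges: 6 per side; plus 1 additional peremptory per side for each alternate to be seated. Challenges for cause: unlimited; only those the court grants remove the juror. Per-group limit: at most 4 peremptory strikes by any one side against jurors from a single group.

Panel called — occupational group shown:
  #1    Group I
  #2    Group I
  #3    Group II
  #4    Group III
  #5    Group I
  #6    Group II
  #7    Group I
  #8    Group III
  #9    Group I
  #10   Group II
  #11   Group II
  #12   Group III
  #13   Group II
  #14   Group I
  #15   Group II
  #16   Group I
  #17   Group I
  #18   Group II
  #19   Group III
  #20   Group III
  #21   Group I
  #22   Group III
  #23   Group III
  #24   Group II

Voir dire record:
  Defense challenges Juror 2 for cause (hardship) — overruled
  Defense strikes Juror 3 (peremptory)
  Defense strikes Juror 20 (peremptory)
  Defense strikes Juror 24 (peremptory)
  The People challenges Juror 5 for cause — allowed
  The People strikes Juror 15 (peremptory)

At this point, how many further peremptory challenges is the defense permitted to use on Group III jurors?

Defense peremptories so far: #3, #20, #24 — 3 of 8 used, 5 left overall.
Against Group III: #20 — 1 used; per-group cap 4 leaves 3.
Binding limit: min(5, 3) = 3.

3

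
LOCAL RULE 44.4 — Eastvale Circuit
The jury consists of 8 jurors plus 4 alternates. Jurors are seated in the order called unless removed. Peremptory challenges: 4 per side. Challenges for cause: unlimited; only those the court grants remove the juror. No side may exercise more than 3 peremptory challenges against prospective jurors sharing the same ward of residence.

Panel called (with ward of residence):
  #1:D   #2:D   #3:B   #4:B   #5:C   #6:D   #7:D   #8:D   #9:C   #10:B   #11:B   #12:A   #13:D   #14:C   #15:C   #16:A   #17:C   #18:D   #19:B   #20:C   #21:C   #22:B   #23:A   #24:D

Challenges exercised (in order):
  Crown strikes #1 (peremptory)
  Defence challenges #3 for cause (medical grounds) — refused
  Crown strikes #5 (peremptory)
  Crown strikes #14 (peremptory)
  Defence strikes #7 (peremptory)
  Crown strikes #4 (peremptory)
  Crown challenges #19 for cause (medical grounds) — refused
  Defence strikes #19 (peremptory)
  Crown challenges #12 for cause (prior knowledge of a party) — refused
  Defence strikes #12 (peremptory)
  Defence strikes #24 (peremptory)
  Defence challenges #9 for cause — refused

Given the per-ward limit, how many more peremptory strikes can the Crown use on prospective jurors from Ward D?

0

Crown peremptories so far: #1, #5, #14, #4 — 4 of 4 used, 0 left overall.
Against Ward D: #1 — 1 used; per-ward cap 3 leaves 2.
Binding limit: min(0, 2) = 0.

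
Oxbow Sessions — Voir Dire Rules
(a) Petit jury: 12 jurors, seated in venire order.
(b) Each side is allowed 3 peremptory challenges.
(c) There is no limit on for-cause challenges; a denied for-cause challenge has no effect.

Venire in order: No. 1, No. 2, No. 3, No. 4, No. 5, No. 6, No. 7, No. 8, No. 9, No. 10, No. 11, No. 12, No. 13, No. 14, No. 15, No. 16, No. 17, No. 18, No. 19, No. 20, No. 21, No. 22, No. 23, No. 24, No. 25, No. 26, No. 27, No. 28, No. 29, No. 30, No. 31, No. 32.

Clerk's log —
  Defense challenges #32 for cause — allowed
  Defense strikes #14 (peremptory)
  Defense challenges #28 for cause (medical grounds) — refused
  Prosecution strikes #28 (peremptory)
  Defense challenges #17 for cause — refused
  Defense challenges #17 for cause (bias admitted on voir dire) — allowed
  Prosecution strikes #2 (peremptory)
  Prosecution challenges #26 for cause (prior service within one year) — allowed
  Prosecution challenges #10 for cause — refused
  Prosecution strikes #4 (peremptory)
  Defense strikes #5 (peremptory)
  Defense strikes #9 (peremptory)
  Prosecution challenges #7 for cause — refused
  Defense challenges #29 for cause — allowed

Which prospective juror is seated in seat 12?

Removed: #2, #4, #5, #9, #14, #17, #26, #28, #29, #32. (#7, #10 stay — for-cause denied.)
Seating in order: seats 1–12 → #1, #3, #6, #7, #8, #10, #11, #12, #13, #15, #16, #18.
So seat 12 is #18.

18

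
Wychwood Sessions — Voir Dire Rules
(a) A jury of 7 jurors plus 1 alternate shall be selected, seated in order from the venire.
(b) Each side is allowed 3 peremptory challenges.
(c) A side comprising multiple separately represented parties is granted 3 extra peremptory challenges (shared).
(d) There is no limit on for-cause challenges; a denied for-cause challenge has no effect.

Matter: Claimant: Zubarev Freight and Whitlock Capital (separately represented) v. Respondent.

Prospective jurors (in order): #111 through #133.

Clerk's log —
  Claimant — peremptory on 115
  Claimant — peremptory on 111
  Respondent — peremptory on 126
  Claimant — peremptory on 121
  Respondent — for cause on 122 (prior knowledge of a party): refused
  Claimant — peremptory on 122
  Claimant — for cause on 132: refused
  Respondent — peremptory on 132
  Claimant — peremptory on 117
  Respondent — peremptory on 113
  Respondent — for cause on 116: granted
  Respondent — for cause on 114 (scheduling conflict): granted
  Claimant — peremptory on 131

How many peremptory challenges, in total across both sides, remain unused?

Claimant allotment: 3 base + 3 multi-party = 6. Respondent allotment: 3.
Claimant peremptories used: #115, #111, #121, #122, #117, #131 — 6 (the for-cause on #132 doesn't count).
Respondent peremptories used: #126, #132, #113 — 3 (for-cause on #122, #116, #114 don't count).
Remaining: (6 − 6) + (3 − 3) = 0.

0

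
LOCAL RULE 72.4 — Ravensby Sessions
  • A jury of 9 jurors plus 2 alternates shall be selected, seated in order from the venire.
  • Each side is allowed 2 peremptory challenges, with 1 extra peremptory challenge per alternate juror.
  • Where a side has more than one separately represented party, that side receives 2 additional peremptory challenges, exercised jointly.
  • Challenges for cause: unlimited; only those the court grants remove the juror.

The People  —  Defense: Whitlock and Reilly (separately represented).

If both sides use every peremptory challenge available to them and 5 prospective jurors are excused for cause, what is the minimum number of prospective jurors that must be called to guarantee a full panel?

26

Seats to fill: 9 + 2 alternates = 11.
Peremptories — The People: 2 + 1×2 = 4; Defense: 2 + 1×2 + 2 = 6; total 10.
For-cause removals: 5.
Minimum venire: 11 + 10 + 5 = 26.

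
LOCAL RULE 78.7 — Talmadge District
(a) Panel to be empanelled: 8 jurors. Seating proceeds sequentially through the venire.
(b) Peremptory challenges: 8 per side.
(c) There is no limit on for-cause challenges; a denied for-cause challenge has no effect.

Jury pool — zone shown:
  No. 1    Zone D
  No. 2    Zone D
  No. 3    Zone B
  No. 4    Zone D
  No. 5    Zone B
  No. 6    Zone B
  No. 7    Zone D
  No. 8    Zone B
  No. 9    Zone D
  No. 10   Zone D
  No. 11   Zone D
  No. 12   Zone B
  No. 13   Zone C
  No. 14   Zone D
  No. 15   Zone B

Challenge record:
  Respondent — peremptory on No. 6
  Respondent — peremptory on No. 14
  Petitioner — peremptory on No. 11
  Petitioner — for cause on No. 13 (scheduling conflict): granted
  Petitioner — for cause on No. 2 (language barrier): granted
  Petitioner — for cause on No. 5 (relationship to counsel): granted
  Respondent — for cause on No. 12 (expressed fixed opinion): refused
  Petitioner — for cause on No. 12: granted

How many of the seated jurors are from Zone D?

Removed: #2, #5, #6, #11, #12, #13, #14.
Seated jurors 1–8: #1, #3, #4, #7, #8, #9, #10, #15.
Of those, in Zone D: #1, #4, #7, #9, #10 → 5.

5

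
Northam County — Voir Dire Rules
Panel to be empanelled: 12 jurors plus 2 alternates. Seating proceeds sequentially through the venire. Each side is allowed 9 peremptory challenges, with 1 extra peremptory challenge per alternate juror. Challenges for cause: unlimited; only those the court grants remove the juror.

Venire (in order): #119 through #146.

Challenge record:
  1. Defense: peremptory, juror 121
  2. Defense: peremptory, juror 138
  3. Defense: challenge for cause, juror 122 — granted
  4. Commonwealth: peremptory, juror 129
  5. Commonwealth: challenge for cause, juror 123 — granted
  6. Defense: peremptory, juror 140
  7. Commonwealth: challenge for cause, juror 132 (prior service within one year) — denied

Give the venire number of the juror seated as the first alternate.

Removed: #121, #122, #123, #129, #138, #140. (#132 stays — for-cause denied.)
Seating in order: seats 1–12 → #119, #120, #124, #125, #126, #127, #128, #130, #131, #132, #133, #134; alternates → #135, #136.
So alternate 1 is #135.

135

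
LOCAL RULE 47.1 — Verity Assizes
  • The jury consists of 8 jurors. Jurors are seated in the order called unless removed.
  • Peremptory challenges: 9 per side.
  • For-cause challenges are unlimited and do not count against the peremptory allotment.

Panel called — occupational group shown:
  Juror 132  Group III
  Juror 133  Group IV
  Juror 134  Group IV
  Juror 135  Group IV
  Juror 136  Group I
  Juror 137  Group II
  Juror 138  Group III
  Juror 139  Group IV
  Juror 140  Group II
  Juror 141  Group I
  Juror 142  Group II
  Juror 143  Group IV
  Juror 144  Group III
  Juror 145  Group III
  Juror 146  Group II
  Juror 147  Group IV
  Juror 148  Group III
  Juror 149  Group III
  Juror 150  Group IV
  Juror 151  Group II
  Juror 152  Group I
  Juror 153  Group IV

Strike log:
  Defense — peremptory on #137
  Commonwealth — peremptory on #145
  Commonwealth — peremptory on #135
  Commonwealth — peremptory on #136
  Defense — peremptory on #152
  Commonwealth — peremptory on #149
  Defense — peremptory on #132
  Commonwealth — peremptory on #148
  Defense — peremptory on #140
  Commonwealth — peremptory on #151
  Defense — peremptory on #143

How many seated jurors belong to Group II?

2

Removed: #132, #135, #136, #137, #140, #143, #145, #148, #149, #151, #152.
Seated jurors 1–8: #133, #134, #138, #139, #141, #142, #144, #146.
Of those, in Group II: #142, #146 → 2.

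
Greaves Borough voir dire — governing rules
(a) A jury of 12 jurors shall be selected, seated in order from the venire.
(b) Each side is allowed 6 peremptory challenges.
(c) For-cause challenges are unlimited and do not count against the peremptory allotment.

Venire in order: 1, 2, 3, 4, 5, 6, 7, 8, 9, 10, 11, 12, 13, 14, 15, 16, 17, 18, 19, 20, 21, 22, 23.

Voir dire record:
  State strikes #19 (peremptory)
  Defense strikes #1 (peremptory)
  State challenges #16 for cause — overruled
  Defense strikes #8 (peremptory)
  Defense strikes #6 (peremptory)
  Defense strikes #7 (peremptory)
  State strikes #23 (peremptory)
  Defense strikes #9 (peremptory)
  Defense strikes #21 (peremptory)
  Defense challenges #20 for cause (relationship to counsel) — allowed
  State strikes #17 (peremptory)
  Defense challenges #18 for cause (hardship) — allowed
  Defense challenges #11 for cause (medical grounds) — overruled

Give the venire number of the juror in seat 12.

22

Removed: #1, #6, #7, #8, #9, #17, #18, #19, #20, #21, #23. (#11, #16 stay — for-cause denied.)
Filling seats in venire order through position 12: #2, #3, #4, #5, #10, #11, #12, #13, #14, #15, #16, #22.
So seat 12 is #22.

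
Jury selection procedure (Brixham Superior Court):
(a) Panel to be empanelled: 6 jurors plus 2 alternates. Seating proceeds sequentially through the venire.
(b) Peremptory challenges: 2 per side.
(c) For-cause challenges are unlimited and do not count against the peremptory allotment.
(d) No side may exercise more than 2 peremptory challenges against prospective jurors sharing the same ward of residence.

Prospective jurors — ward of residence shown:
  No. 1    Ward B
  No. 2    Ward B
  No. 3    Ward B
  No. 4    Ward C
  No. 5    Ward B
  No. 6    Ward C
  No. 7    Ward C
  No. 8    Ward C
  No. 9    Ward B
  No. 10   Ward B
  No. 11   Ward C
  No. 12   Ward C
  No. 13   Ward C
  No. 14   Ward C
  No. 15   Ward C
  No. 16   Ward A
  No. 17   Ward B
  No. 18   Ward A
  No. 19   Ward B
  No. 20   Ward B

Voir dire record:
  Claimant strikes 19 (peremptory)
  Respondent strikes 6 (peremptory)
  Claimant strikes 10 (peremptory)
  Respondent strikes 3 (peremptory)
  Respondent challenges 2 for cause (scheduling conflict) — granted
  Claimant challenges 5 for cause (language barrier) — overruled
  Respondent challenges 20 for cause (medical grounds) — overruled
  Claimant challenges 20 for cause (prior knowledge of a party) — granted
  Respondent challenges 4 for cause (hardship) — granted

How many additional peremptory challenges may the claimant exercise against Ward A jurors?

Claimant peremptories so far: #19, #10 — 2 of 2 used, 0 left overall.
Against Ward A: none yet — per-ward cap 2 leaves 2.
Binding limit: min(0, 2) = 0.

0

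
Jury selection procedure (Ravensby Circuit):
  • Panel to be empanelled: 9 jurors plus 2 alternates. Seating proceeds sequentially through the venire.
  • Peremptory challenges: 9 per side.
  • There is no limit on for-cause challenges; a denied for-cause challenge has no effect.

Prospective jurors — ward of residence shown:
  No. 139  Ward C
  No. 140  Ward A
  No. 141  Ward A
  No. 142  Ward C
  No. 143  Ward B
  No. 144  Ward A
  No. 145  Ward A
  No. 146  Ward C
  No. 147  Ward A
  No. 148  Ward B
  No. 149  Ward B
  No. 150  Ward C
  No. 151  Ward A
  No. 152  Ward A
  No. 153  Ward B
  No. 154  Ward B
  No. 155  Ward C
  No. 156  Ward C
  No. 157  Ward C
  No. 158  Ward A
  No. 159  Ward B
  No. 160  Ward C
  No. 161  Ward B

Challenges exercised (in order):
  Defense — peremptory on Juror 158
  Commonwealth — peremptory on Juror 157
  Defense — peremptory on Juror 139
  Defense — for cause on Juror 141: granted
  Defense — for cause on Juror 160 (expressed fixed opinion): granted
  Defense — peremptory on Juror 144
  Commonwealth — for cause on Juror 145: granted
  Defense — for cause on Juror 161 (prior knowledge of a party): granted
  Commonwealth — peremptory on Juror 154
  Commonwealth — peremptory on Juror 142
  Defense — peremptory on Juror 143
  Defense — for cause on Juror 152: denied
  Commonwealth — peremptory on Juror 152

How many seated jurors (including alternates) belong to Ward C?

4

Removed: #139, #141, #142, #143, #144, #145, #152, #154, #157, #158, #160, #161.
Seated (11 incl. alternates): #140, #146, #147, #148, #149, #150, #151, #153, #155, #156, #159.
Of those, in Ward C: #146, #150, #155, #156 → 4.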